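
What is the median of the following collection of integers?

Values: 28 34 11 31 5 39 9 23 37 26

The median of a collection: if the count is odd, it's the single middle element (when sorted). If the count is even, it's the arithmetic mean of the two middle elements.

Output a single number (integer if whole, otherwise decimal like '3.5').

Step 1: insert 28 -> lo=[28] (size 1, max 28) hi=[] (size 0) -> median=28
Step 2: insert 34 -> lo=[28] (size 1, max 28) hi=[34] (size 1, min 34) -> median=31
Step 3: insert 11 -> lo=[11, 28] (size 2, max 28) hi=[34] (size 1, min 34) -> median=28
Step 4: insert 31 -> lo=[11, 28] (size 2, max 28) hi=[31, 34] (size 2, min 31) -> median=29.5
Step 5: insert 5 -> lo=[5, 11, 28] (size 3, max 28) hi=[31, 34] (size 2, min 31) -> median=28
Step 6: insert 39 -> lo=[5, 11, 28] (size 3, max 28) hi=[31, 34, 39] (size 3, min 31) -> median=29.5
Step 7: insert 9 -> lo=[5, 9, 11, 28] (size 4, max 28) hi=[31, 34, 39] (size 3, min 31) -> median=28
Step 8: insert 23 -> lo=[5, 9, 11, 23] (size 4, max 23) hi=[28, 31, 34, 39] (size 4, min 28) -> median=25.5
Step 9: insert 37 -> lo=[5, 9, 11, 23, 28] (size 5, max 28) hi=[31, 34, 37, 39] (size 4, min 31) -> median=28
Step 10: insert 26 -> lo=[5, 9, 11, 23, 26] (size 5, max 26) hi=[28, 31, 34, 37, 39] (size 5, min 28) -> median=27

Answer: 27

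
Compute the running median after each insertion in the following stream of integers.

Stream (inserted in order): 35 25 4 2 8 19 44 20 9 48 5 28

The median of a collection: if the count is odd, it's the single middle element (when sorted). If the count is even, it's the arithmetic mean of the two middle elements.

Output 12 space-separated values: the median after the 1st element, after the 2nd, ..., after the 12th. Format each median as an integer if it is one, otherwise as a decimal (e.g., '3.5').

Answer: 35 30 25 14.5 8 13.5 19 19.5 19 19.5 19 19.5

Derivation:
Step 1: insert 35 -> lo=[35] (size 1, max 35) hi=[] (size 0) -> median=35
Step 2: insert 25 -> lo=[25] (size 1, max 25) hi=[35] (size 1, min 35) -> median=30
Step 3: insert 4 -> lo=[4, 25] (size 2, max 25) hi=[35] (size 1, min 35) -> median=25
Step 4: insert 2 -> lo=[2, 4] (size 2, max 4) hi=[25, 35] (size 2, min 25) -> median=14.5
Step 5: insert 8 -> lo=[2, 4, 8] (size 3, max 8) hi=[25, 35] (size 2, min 25) -> median=8
Step 6: insert 19 -> lo=[2, 4, 8] (size 3, max 8) hi=[19, 25, 35] (size 3, min 19) -> median=13.5
Step 7: insert 44 -> lo=[2, 4, 8, 19] (size 4, max 19) hi=[25, 35, 44] (size 3, min 25) -> median=19
Step 8: insert 20 -> lo=[2, 4, 8, 19] (size 4, max 19) hi=[20, 25, 35, 44] (size 4, min 20) -> median=19.5
Step 9: insert 9 -> lo=[2, 4, 8, 9, 19] (size 5, max 19) hi=[20, 25, 35, 44] (size 4, min 20) -> median=19
Step 10: insert 48 -> lo=[2, 4, 8, 9, 19] (size 5, max 19) hi=[20, 25, 35, 44, 48] (size 5, min 20) -> median=19.5
Step 11: insert 5 -> lo=[2, 4, 5, 8, 9, 19] (size 6, max 19) hi=[20, 25, 35, 44, 48] (size 5, min 20) -> median=19
Step 12: insert 28 -> lo=[2, 4, 5, 8, 9, 19] (size 6, max 19) hi=[20, 25, 28, 35, 44, 48] (size 6, min 20) -> median=19.5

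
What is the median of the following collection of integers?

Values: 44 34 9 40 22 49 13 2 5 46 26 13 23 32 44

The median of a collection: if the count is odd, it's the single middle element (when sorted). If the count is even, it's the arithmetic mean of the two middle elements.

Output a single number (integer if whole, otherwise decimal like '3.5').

Step 1: insert 44 -> lo=[44] (size 1, max 44) hi=[] (size 0) -> median=44
Step 2: insert 34 -> lo=[34] (size 1, max 34) hi=[44] (size 1, min 44) -> median=39
Step 3: insert 9 -> lo=[9, 34] (size 2, max 34) hi=[44] (size 1, min 44) -> median=34
Step 4: insert 40 -> lo=[9, 34] (size 2, max 34) hi=[40, 44] (size 2, min 40) -> median=37
Step 5: insert 22 -> lo=[9, 22, 34] (size 3, max 34) hi=[40, 44] (size 2, min 40) -> median=34
Step 6: insert 49 -> lo=[9, 22, 34] (size 3, max 34) hi=[40, 44, 49] (size 3, min 40) -> median=37
Step 7: insert 13 -> lo=[9, 13, 22, 34] (size 4, max 34) hi=[40, 44, 49] (size 3, min 40) -> median=34
Step 8: insert 2 -> lo=[2, 9, 13, 22] (size 4, max 22) hi=[34, 40, 44, 49] (size 4, min 34) -> median=28
Step 9: insert 5 -> lo=[2, 5, 9, 13, 22] (size 5, max 22) hi=[34, 40, 44, 49] (size 4, min 34) -> median=22
Step 10: insert 46 -> lo=[2, 5, 9, 13, 22] (size 5, max 22) hi=[34, 40, 44, 46, 49] (size 5, min 34) -> median=28
Step 11: insert 26 -> lo=[2, 5, 9, 13, 22, 26] (size 6, max 26) hi=[34, 40, 44, 46, 49] (size 5, min 34) -> median=26
Step 12: insert 13 -> lo=[2, 5, 9, 13, 13, 22] (size 6, max 22) hi=[26, 34, 40, 44, 46, 49] (size 6, min 26) -> median=24
Step 13: insert 23 -> lo=[2, 5, 9, 13, 13, 22, 23] (size 7, max 23) hi=[26, 34, 40, 44, 46, 49] (size 6, min 26) -> median=23
Step 14: insert 32 -> lo=[2, 5, 9, 13, 13, 22, 23] (size 7, max 23) hi=[26, 32, 34, 40, 44, 46, 49] (size 7, min 26) -> median=24.5
Step 15: insert 44 -> lo=[2, 5, 9, 13, 13, 22, 23, 26] (size 8, max 26) hi=[32, 34, 40, 44, 44, 46, 49] (size 7, min 32) -> median=26

Answer: 26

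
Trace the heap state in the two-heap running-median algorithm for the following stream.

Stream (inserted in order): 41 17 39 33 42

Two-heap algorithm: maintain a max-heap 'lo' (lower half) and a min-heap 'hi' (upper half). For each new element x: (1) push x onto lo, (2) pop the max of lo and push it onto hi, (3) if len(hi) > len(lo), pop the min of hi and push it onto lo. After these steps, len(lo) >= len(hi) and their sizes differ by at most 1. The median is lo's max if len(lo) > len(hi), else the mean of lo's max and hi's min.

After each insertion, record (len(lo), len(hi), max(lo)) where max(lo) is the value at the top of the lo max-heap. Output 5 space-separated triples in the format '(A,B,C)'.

Step 1: insert 41 -> lo=[41] hi=[] -> (len(lo)=1, len(hi)=0, max(lo)=41)
Step 2: insert 17 -> lo=[17] hi=[41] -> (len(lo)=1, len(hi)=1, max(lo)=17)
Step 3: insert 39 -> lo=[17, 39] hi=[41] -> (len(lo)=2, len(hi)=1, max(lo)=39)
Step 4: insert 33 -> lo=[17, 33] hi=[39, 41] -> (len(lo)=2, len(hi)=2, max(lo)=33)
Step 5: insert 42 -> lo=[17, 33, 39] hi=[41, 42] -> (len(lo)=3, len(hi)=2, max(lo)=39)

Answer: (1,0,41) (1,1,17) (2,1,39) (2,2,33) (3,2,39)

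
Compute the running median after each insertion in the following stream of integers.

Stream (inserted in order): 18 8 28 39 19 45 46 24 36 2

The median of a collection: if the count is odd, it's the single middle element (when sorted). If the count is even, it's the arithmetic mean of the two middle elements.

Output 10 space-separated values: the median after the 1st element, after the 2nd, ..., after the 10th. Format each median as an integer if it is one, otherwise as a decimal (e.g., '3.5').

Answer: 18 13 18 23 19 23.5 28 26 28 26

Derivation:
Step 1: insert 18 -> lo=[18] (size 1, max 18) hi=[] (size 0) -> median=18
Step 2: insert 8 -> lo=[8] (size 1, max 8) hi=[18] (size 1, min 18) -> median=13
Step 3: insert 28 -> lo=[8, 18] (size 2, max 18) hi=[28] (size 1, min 28) -> median=18
Step 4: insert 39 -> lo=[8, 18] (size 2, max 18) hi=[28, 39] (size 2, min 28) -> median=23
Step 5: insert 19 -> lo=[8, 18, 19] (size 3, max 19) hi=[28, 39] (size 2, min 28) -> median=19
Step 6: insert 45 -> lo=[8, 18, 19] (size 3, max 19) hi=[28, 39, 45] (size 3, min 28) -> median=23.5
Step 7: insert 46 -> lo=[8, 18, 19, 28] (size 4, max 28) hi=[39, 45, 46] (size 3, min 39) -> median=28
Step 8: insert 24 -> lo=[8, 18, 19, 24] (size 4, max 24) hi=[28, 39, 45, 46] (size 4, min 28) -> median=26
Step 9: insert 36 -> lo=[8, 18, 19, 24, 28] (size 5, max 28) hi=[36, 39, 45, 46] (size 4, min 36) -> median=28
Step 10: insert 2 -> lo=[2, 8, 18, 19, 24] (size 5, max 24) hi=[28, 36, 39, 45, 46] (size 5, min 28) -> median=26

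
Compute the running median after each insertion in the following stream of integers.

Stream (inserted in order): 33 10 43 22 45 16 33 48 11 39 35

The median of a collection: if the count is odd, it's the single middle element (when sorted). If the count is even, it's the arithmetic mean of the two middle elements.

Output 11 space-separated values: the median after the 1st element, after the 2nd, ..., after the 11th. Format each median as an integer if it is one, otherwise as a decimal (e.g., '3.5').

Answer: 33 21.5 33 27.5 33 27.5 33 33 33 33 33

Derivation:
Step 1: insert 33 -> lo=[33] (size 1, max 33) hi=[] (size 0) -> median=33
Step 2: insert 10 -> lo=[10] (size 1, max 10) hi=[33] (size 1, min 33) -> median=21.5
Step 3: insert 43 -> lo=[10, 33] (size 2, max 33) hi=[43] (size 1, min 43) -> median=33
Step 4: insert 22 -> lo=[10, 22] (size 2, max 22) hi=[33, 43] (size 2, min 33) -> median=27.5
Step 5: insert 45 -> lo=[10, 22, 33] (size 3, max 33) hi=[43, 45] (size 2, min 43) -> median=33
Step 6: insert 16 -> lo=[10, 16, 22] (size 3, max 22) hi=[33, 43, 45] (size 3, min 33) -> median=27.5
Step 7: insert 33 -> lo=[10, 16, 22, 33] (size 4, max 33) hi=[33, 43, 45] (size 3, min 33) -> median=33
Step 8: insert 48 -> lo=[10, 16, 22, 33] (size 4, max 33) hi=[33, 43, 45, 48] (size 4, min 33) -> median=33
Step 9: insert 11 -> lo=[10, 11, 16, 22, 33] (size 5, max 33) hi=[33, 43, 45, 48] (size 4, min 33) -> median=33
Step 10: insert 39 -> lo=[10, 11, 16, 22, 33] (size 5, max 33) hi=[33, 39, 43, 45, 48] (size 5, min 33) -> median=33
Step 11: insert 35 -> lo=[10, 11, 16, 22, 33, 33] (size 6, max 33) hi=[35, 39, 43, 45, 48] (size 5, min 35) -> median=33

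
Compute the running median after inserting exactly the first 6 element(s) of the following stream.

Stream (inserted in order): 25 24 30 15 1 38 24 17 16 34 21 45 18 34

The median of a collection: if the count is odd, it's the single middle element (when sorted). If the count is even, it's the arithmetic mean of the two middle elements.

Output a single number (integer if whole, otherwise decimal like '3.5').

Step 1: insert 25 -> lo=[25] (size 1, max 25) hi=[] (size 0) -> median=25
Step 2: insert 24 -> lo=[24] (size 1, max 24) hi=[25] (size 1, min 25) -> median=24.5
Step 3: insert 30 -> lo=[24, 25] (size 2, max 25) hi=[30] (size 1, min 30) -> median=25
Step 4: insert 15 -> lo=[15, 24] (size 2, max 24) hi=[25, 30] (size 2, min 25) -> median=24.5
Step 5: insert 1 -> lo=[1, 15, 24] (size 3, max 24) hi=[25, 30] (size 2, min 25) -> median=24
Step 6: insert 38 -> lo=[1, 15, 24] (size 3, max 24) hi=[25, 30, 38] (size 3, min 25) -> median=24.5

Answer: 24.5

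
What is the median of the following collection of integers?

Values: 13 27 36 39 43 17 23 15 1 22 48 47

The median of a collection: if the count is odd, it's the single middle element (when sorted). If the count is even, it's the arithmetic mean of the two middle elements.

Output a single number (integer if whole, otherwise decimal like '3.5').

Answer: 25

Derivation:
Step 1: insert 13 -> lo=[13] (size 1, max 13) hi=[] (size 0) -> median=13
Step 2: insert 27 -> lo=[13] (size 1, max 13) hi=[27] (size 1, min 27) -> median=20
Step 3: insert 36 -> lo=[13, 27] (size 2, max 27) hi=[36] (size 1, min 36) -> median=27
Step 4: insert 39 -> lo=[13, 27] (size 2, max 27) hi=[36, 39] (size 2, min 36) -> median=31.5
Step 5: insert 43 -> lo=[13, 27, 36] (size 3, max 36) hi=[39, 43] (size 2, min 39) -> median=36
Step 6: insert 17 -> lo=[13, 17, 27] (size 3, max 27) hi=[36, 39, 43] (size 3, min 36) -> median=31.5
Step 7: insert 23 -> lo=[13, 17, 23, 27] (size 4, max 27) hi=[36, 39, 43] (size 3, min 36) -> median=27
Step 8: insert 15 -> lo=[13, 15, 17, 23] (size 4, max 23) hi=[27, 36, 39, 43] (size 4, min 27) -> median=25
Step 9: insert 1 -> lo=[1, 13, 15, 17, 23] (size 5, max 23) hi=[27, 36, 39, 43] (size 4, min 27) -> median=23
Step 10: insert 22 -> lo=[1, 13, 15, 17, 22] (size 5, max 22) hi=[23, 27, 36, 39, 43] (size 5, min 23) -> median=22.5
Step 11: insert 48 -> lo=[1, 13, 15, 17, 22, 23] (size 6, max 23) hi=[27, 36, 39, 43, 48] (size 5, min 27) -> median=23
Step 12: insert 47 -> lo=[1, 13, 15, 17, 22, 23] (size 6, max 23) hi=[27, 36, 39, 43, 47, 48] (size 6, min 27) -> median=25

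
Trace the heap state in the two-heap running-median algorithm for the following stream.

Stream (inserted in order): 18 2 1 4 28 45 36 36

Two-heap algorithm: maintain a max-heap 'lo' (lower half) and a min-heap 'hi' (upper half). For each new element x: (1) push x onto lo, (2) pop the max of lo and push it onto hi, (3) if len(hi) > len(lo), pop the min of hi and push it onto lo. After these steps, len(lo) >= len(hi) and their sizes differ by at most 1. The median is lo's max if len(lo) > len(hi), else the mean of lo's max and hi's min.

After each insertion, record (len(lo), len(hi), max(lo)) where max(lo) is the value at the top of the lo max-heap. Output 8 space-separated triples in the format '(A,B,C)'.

Step 1: insert 18 -> lo=[18] hi=[] -> (len(lo)=1, len(hi)=0, max(lo)=18)
Step 2: insert 2 -> lo=[2] hi=[18] -> (len(lo)=1, len(hi)=1, max(lo)=2)
Step 3: insert 1 -> lo=[1, 2] hi=[18] -> (len(lo)=2, len(hi)=1, max(lo)=2)
Step 4: insert 4 -> lo=[1, 2] hi=[4, 18] -> (len(lo)=2, len(hi)=2, max(lo)=2)
Step 5: insert 28 -> lo=[1, 2, 4] hi=[18, 28] -> (len(lo)=3, len(hi)=2, max(lo)=4)
Step 6: insert 45 -> lo=[1, 2, 4] hi=[18, 28, 45] -> (len(lo)=3, len(hi)=3, max(lo)=4)
Step 7: insert 36 -> lo=[1, 2, 4, 18] hi=[28, 36, 45] -> (len(lo)=4, len(hi)=3, max(lo)=18)
Step 8: insert 36 -> lo=[1, 2, 4, 18] hi=[28, 36, 36, 45] -> (len(lo)=4, len(hi)=4, max(lo)=18)

Answer: (1,0,18) (1,1,2) (2,1,2) (2,2,2) (3,2,4) (3,3,4) (4,3,18) (4,4,18)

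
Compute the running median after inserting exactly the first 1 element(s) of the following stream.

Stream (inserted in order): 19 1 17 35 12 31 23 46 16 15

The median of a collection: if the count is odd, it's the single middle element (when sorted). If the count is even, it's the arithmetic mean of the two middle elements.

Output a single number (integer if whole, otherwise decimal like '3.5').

Step 1: insert 19 -> lo=[19] (size 1, max 19) hi=[] (size 0) -> median=19

Answer: 19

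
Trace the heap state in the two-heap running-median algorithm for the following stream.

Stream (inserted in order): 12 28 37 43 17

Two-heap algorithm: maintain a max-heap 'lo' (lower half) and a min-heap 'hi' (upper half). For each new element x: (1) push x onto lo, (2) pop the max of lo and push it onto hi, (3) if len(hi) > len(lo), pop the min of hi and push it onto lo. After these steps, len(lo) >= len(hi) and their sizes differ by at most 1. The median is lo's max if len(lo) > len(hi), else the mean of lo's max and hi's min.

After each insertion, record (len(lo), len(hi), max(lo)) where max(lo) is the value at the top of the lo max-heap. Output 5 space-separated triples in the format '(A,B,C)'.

Step 1: insert 12 -> lo=[12] hi=[] -> (len(lo)=1, len(hi)=0, max(lo)=12)
Step 2: insert 28 -> lo=[12] hi=[28] -> (len(lo)=1, len(hi)=1, max(lo)=12)
Step 3: insert 37 -> lo=[12, 28] hi=[37] -> (len(lo)=2, len(hi)=1, max(lo)=28)
Step 4: insert 43 -> lo=[12, 28] hi=[37, 43] -> (len(lo)=2, len(hi)=2, max(lo)=28)
Step 5: insert 17 -> lo=[12, 17, 28] hi=[37, 43] -> (len(lo)=3, len(hi)=2, max(lo)=28)

Answer: (1,0,12) (1,1,12) (2,1,28) (2,2,28) (3,2,28)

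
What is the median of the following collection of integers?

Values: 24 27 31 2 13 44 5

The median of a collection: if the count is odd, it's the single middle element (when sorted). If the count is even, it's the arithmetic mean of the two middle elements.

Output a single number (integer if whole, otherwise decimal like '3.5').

Answer: 24

Derivation:
Step 1: insert 24 -> lo=[24] (size 1, max 24) hi=[] (size 0) -> median=24
Step 2: insert 27 -> lo=[24] (size 1, max 24) hi=[27] (size 1, min 27) -> median=25.5
Step 3: insert 31 -> lo=[24, 27] (size 2, max 27) hi=[31] (size 1, min 31) -> median=27
Step 4: insert 2 -> lo=[2, 24] (size 2, max 24) hi=[27, 31] (size 2, min 27) -> median=25.5
Step 5: insert 13 -> lo=[2, 13, 24] (size 3, max 24) hi=[27, 31] (size 2, min 27) -> median=24
Step 6: insert 44 -> lo=[2, 13, 24] (size 3, max 24) hi=[27, 31, 44] (size 3, min 27) -> median=25.5
Step 7: insert 5 -> lo=[2, 5, 13, 24] (size 4, max 24) hi=[27, 31, 44] (size 3, min 27) -> median=24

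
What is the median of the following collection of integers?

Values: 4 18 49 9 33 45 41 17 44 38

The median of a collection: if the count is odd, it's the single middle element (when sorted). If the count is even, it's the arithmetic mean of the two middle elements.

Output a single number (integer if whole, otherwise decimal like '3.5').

Answer: 35.5

Derivation:
Step 1: insert 4 -> lo=[4] (size 1, max 4) hi=[] (size 0) -> median=4
Step 2: insert 18 -> lo=[4] (size 1, max 4) hi=[18] (size 1, min 18) -> median=11
Step 3: insert 49 -> lo=[4, 18] (size 2, max 18) hi=[49] (size 1, min 49) -> median=18
Step 4: insert 9 -> lo=[4, 9] (size 2, max 9) hi=[18, 49] (size 2, min 18) -> median=13.5
Step 5: insert 33 -> lo=[4, 9, 18] (size 3, max 18) hi=[33, 49] (size 2, min 33) -> median=18
Step 6: insert 45 -> lo=[4, 9, 18] (size 3, max 18) hi=[33, 45, 49] (size 3, min 33) -> median=25.5
Step 7: insert 41 -> lo=[4, 9, 18, 33] (size 4, max 33) hi=[41, 45, 49] (size 3, min 41) -> median=33
Step 8: insert 17 -> lo=[4, 9, 17, 18] (size 4, max 18) hi=[33, 41, 45, 49] (size 4, min 33) -> median=25.5
Step 9: insert 44 -> lo=[4, 9, 17, 18, 33] (size 5, max 33) hi=[41, 44, 45, 49] (size 4, min 41) -> median=33
Step 10: insert 38 -> lo=[4, 9, 17, 18, 33] (size 5, max 33) hi=[38, 41, 44, 45, 49] (size 5, min 38) -> median=35.5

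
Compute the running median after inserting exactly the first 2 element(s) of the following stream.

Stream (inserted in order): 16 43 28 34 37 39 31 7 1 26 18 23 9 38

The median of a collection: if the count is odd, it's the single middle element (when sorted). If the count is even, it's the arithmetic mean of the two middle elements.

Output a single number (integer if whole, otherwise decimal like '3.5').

Answer: 29.5

Derivation:
Step 1: insert 16 -> lo=[16] (size 1, max 16) hi=[] (size 0) -> median=16
Step 2: insert 43 -> lo=[16] (size 1, max 16) hi=[43] (size 1, min 43) -> median=29.5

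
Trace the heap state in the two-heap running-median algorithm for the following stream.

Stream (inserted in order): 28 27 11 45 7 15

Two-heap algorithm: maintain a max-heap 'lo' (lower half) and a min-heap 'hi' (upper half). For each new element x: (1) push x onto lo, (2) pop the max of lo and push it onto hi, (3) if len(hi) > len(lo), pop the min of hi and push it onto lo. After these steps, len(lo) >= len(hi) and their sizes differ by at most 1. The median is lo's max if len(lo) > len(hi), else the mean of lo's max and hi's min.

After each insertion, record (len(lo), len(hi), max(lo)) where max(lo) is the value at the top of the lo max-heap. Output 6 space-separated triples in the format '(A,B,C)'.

Answer: (1,0,28) (1,1,27) (2,1,27) (2,2,27) (3,2,27) (3,3,15)

Derivation:
Step 1: insert 28 -> lo=[28] hi=[] -> (len(lo)=1, len(hi)=0, max(lo)=28)
Step 2: insert 27 -> lo=[27] hi=[28] -> (len(lo)=1, len(hi)=1, max(lo)=27)
Step 3: insert 11 -> lo=[11, 27] hi=[28] -> (len(lo)=2, len(hi)=1, max(lo)=27)
Step 4: insert 45 -> lo=[11, 27] hi=[28, 45] -> (len(lo)=2, len(hi)=2, max(lo)=27)
Step 5: insert 7 -> lo=[7, 11, 27] hi=[28, 45] -> (len(lo)=3, len(hi)=2, max(lo)=27)
Step 6: insert 15 -> lo=[7, 11, 15] hi=[27, 28, 45] -> (len(lo)=3, len(hi)=3, max(lo)=15)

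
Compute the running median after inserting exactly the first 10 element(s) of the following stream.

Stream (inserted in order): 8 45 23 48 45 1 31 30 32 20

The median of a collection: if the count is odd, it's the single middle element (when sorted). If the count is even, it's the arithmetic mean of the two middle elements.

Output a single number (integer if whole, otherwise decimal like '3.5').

Step 1: insert 8 -> lo=[8] (size 1, max 8) hi=[] (size 0) -> median=8
Step 2: insert 45 -> lo=[8] (size 1, max 8) hi=[45] (size 1, min 45) -> median=26.5
Step 3: insert 23 -> lo=[8, 23] (size 2, max 23) hi=[45] (size 1, min 45) -> median=23
Step 4: insert 48 -> lo=[8, 23] (size 2, max 23) hi=[45, 48] (size 2, min 45) -> median=34
Step 5: insert 45 -> lo=[8, 23, 45] (size 3, max 45) hi=[45, 48] (size 2, min 45) -> median=45
Step 6: insert 1 -> lo=[1, 8, 23] (size 3, max 23) hi=[45, 45, 48] (size 3, min 45) -> median=34
Step 7: insert 31 -> lo=[1, 8, 23, 31] (size 4, max 31) hi=[45, 45, 48] (size 3, min 45) -> median=31
Step 8: insert 30 -> lo=[1, 8, 23, 30] (size 4, max 30) hi=[31, 45, 45, 48] (size 4, min 31) -> median=30.5
Step 9: insert 32 -> lo=[1, 8, 23, 30, 31] (size 5, max 31) hi=[32, 45, 45, 48] (size 4, min 32) -> median=31
Step 10: insert 20 -> lo=[1, 8, 20, 23, 30] (size 5, max 30) hi=[31, 32, 45, 45, 48] (size 5, min 31) -> median=30.5

Answer: 30.5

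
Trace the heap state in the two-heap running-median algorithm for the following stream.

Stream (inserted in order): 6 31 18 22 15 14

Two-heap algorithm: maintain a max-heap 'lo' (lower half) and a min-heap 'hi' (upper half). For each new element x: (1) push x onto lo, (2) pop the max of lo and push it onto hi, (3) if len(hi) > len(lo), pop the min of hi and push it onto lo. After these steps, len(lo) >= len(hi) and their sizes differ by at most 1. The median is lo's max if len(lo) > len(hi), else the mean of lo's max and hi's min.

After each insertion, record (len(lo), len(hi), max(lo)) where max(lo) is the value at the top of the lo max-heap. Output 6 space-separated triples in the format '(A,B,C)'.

Answer: (1,0,6) (1,1,6) (2,1,18) (2,2,18) (3,2,18) (3,3,15)

Derivation:
Step 1: insert 6 -> lo=[6] hi=[] -> (len(lo)=1, len(hi)=0, max(lo)=6)
Step 2: insert 31 -> lo=[6] hi=[31] -> (len(lo)=1, len(hi)=1, max(lo)=6)
Step 3: insert 18 -> lo=[6, 18] hi=[31] -> (len(lo)=2, len(hi)=1, max(lo)=18)
Step 4: insert 22 -> lo=[6, 18] hi=[22, 31] -> (len(lo)=2, len(hi)=2, max(lo)=18)
Step 5: insert 15 -> lo=[6, 15, 18] hi=[22, 31] -> (len(lo)=3, len(hi)=2, max(lo)=18)
Step 6: insert 14 -> lo=[6, 14, 15] hi=[18, 22, 31] -> (len(lo)=3, len(hi)=3, max(lo)=15)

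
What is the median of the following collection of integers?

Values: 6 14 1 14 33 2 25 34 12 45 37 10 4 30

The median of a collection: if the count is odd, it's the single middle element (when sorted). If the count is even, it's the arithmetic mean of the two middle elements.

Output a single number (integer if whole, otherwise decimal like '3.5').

Answer: 14

Derivation:
Step 1: insert 6 -> lo=[6] (size 1, max 6) hi=[] (size 0) -> median=6
Step 2: insert 14 -> lo=[6] (size 1, max 6) hi=[14] (size 1, min 14) -> median=10
Step 3: insert 1 -> lo=[1, 6] (size 2, max 6) hi=[14] (size 1, min 14) -> median=6
Step 4: insert 14 -> lo=[1, 6] (size 2, max 6) hi=[14, 14] (size 2, min 14) -> median=10
Step 5: insert 33 -> lo=[1, 6, 14] (size 3, max 14) hi=[14, 33] (size 2, min 14) -> median=14
Step 6: insert 2 -> lo=[1, 2, 6] (size 3, max 6) hi=[14, 14, 33] (size 3, min 14) -> median=10
Step 7: insert 25 -> lo=[1, 2, 6, 14] (size 4, max 14) hi=[14, 25, 33] (size 3, min 14) -> median=14
Step 8: insert 34 -> lo=[1, 2, 6, 14] (size 4, max 14) hi=[14, 25, 33, 34] (size 4, min 14) -> median=14
Step 9: insert 12 -> lo=[1, 2, 6, 12, 14] (size 5, max 14) hi=[14, 25, 33, 34] (size 4, min 14) -> median=14
Step 10: insert 45 -> lo=[1, 2, 6, 12, 14] (size 5, max 14) hi=[14, 25, 33, 34, 45] (size 5, min 14) -> median=14
Step 11: insert 37 -> lo=[1, 2, 6, 12, 14, 14] (size 6, max 14) hi=[25, 33, 34, 37, 45] (size 5, min 25) -> median=14
Step 12: insert 10 -> lo=[1, 2, 6, 10, 12, 14] (size 6, max 14) hi=[14, 25, 33, 34, 37, 45] (size 6, min 14) -> median=14
Step 13: insert 4 -> lo=[1, 2, 4, 6, 10, 12, 14] (size 7, max 14) hi=[14, 25, 33, 34, 37, 45] (size 6, min 14) -> median=14
Step 14: insert 30 -> lo=[1, 2, 4, 6, 10, 12, 14] (size 7, max 14) hi=[14, 25, 30, 33, 34, 37, 45] (size 7, min 14) -> median=14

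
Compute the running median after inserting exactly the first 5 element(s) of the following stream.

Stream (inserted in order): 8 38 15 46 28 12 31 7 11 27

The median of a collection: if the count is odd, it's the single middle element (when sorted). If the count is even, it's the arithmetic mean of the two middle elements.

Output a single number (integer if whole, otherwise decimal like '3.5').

Step 1: insert 8 -> lo=[8] (size 1, max 8) hi=[] (size 0) -> median=8
Step 2: insert 38 -> lo=[8] (size 1, max 8) hi=[38] (size 1, min 38) -> median=23
Step 3: insert 15 -> lo=[8, 15] (size 2, max 15) hi=[38] (size 1, min 38) -> median=15
Step 4: insert 46 -> lo=[8, 15] (size 2, max 15) hi=[38, 46] (size 2, min 38) -> median=26.5
Step 5: insert 28 -> lo=[8, 15, 28] (size 3, max 28) hi=[38, 46] (size 2, min 38) -> median=28

Answer: 28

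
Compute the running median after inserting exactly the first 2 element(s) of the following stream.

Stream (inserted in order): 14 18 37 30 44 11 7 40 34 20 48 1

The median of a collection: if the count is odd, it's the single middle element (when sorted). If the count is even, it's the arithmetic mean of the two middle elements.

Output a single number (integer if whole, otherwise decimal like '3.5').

Answer: 16

Derivation:
Step 1: insert 14 -> lo=[14] (size 1, max 14) hi=[] (size 0) -> median=14
Step 2: insert 18 -> lo=[14] (size 1, max 14) hi=[18] (size 1, min 18) -> median=16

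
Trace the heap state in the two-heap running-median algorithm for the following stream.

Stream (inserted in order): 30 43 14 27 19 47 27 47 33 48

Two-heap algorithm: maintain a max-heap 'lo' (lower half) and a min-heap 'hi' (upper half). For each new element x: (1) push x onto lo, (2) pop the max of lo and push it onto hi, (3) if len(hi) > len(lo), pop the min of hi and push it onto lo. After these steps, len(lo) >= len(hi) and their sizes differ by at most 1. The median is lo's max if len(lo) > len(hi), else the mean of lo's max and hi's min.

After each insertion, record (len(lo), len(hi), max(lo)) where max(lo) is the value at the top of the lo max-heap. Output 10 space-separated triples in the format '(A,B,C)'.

Step 1: insert 30 -> lo=[30] hi=[] -> (len(lo)=1, len(hi)=0, max(lo)=30)
Step 2: insert 43 -> lo=[30] hi=[43] -> (len(lo)=1, len(hi)=1, max(lo)=30)
Step 3: insert 14 -> lo=[14, 30] hi=[43] -> (len(lo)=2, len(hi)=1, max(lo)=30)
Step 4: insert 27 -> lo=[14, 27] hi=[30, 43] -> (len(lo)=2, len(hi)=2, max(lo)=27)
Step 5: insert 19 -> lo=[14, 19, 27] hi=[30, 43] -> (len(lo)=3, len(hi)=2, max(lo)=27)
Step 6: insert 47 -> lo=[14, 19, 27] hi=[30, 43, 47] -> (len(lo)=3, len(hi)=3, max(lo)=27)
Step 7: insert 27 -> lo=[14, 19, 27, 27] hi=[30, 43, 47] -> (len(lo)=4, len(hi)=3, max(lo)=27)
Step 8: insert 47 -> lo=[14, 19, 27, 27] hi=[30, 43, 47, 47] -> (len(lo)=4, len(hi)=4, max(lo)=27)
Step 9: insert 33 -> lo=[14, 19, 27, 27, 30] hi=[33, 43, 47, 47] -> (len(lo)=5, len(hi)=4, max(lo)=30)
Step 10: insert 48 -> lo=[14, 19, 27, 27, 30] hi=[33, 43, 47, 47, 48] -> (len(lo)=5, len(hi)=5, max(lo)=30)

Answer: (1,0,30) (1,1,30) (2,1,30) (2,2,27) (3,2,27) (3,3,27) (4,3,27) (4,4,27) (5,4,30) (5,5,30)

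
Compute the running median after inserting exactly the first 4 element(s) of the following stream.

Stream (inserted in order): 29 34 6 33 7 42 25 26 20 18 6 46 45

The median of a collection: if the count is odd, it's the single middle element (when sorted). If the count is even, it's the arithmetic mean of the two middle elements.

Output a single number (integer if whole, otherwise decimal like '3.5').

Answer: 31

Derivation:
Step 1: insert 29 -> lo=[29] (size 1, max 29) hi=[] (size 0) -> median=29
Step 2: insert 34 -> lo=[29] (size 1, max 29) hi=[34] (size 1, min 34) -> median=31.5
Step 3: insert 6 -> lo=[6, 29] (size 2, max 29) hi=[34] (size 1, min 34) -> median=29
Step 4: insert 33 -> lo=[6, 29] (size 2, max 29) hi=[33, 34] (size 2, min 33) -> median=31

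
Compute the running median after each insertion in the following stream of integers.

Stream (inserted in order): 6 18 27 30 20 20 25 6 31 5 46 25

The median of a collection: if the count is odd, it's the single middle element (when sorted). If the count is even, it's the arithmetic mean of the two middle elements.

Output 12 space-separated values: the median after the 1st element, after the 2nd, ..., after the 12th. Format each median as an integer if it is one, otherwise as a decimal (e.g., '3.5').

Step 1: insert 6 -> lo=[6] (size 1, max 6) hi=[] (size 0) -> median=6
Step 2: insert 18 -> lo=[6] (size 1, max 6) hi=[18] (size 1, min 18) -> median=12
Step 3: insert 27 -> lo=[6, 18] (size 2, max 18) hi=[27] (size 1, min 27) -> median=18
Step 4: insert 30 -> lo=[6, 18] (size 2, max 18) hi=[27, 30] (size 2, min 27) -> median=22.5
Step 5: insert 20 -> lo=[6, 18, 20] (size 3, max 20) hi=[27, 30] (size 2, min 27) -> median=20
Step 6: insert 20 -> lo=[6, 18, 20] (size 3, max 20) hi=[20, 27, 30] (size 3, min 20) -> median=20
Step 7: insert 25 -> lo=[6, 18, 20, 20] (size 4, max 20) hi=[25, 27, 30] (size 3, min 25) -> median=20
Step 8: insert 6 -> lo=[6, 6, 18, 20] (size 4, max 20) hi=[20, 25, 27, 30] (size 4, min 20) -> median=20
Step 9: insert 31 -> lo=[6, 6, 18, 20, 20] (size 5, max 20) hi=[25, 27, 30, 31] (size 4, min 25) -> median=20
Step 10: insert 5 -> lo=[5, 6, 6, 18, 20] (size 5, max 20) hi=[20, 25, 27, 30, 31] (size 5, min 20) -> median=20
Step 11: insert 46 -> lo=[5, 6, 6, 18, 20, 20] (size 6, max 20) hi=[25, 27, 30, 31, 46] (size 5, min 25) -> median=20
Step 12: insert 25 -> lo=[5, 6, 6, 18, 20, 20] (size 6, max 20) hi=[25, 25, 27, 30, 31, 46] (size 6, min 25) -> median=22.5

Answer: 6 12 18 22.5 20 20 20 20 20 20 20 22.5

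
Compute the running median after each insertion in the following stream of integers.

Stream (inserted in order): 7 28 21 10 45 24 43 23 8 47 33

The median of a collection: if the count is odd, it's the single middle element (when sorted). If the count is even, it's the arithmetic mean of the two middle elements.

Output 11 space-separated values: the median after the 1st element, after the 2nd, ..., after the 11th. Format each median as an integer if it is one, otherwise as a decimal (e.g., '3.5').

Answer: 7 17.5 21 15.5 21 22.5 24 23.5 23 23.5 24

Derivation:
Step 1: insert 7 -> lo=[7] (size 1, max 7) hi=[] (size 0) -> median=7
Step 2: insert 28 -> lo=[7] (size 1, max 7) hi=[28] (size 1, min 28) -> median=17.5
Step 3: insert 21 -> lo=[7, 21] (size 2, max 21) hi=[28] (size 1, min 28) -> median=21
Step 4: insert 10 -> lo=[7, 10] (size 2, max 10) hi=[21, 28] (size 2, min 21) -> median=15.5
Step 5: insert 45 -> lo=[7, 10, 21] (size 3, max 21) hi=[28, 45] (size 2, min 28) -> median=21
Step 6: insert 24 -> lo=[7, 10, 21] (size 3, max 21) hi=[24, 28, 45] (size 3, min 24) -> median=22.5
Step 7: insert 43 -> lo=[7, 10, 21, 24] (size 4, max 24) hi=[28, 43, 45] (size 3, min 28) -> median=24
Step 8: insert 23 -> lo=[7, 10, 21, 23] (size 4, max 23) hi=[24, 28, 43, 45] (size 4, min 24) -> median=23.5
Step 9: insert 8 -> lo=[7, 8, 10, 21, 23] (size 5, max 23) hi=[24, 28, 43, 45] (size 4, min 24) -> median=23
Step 10: insert 47 -> lo=[7, 8, 10, 21, 23] (size 5, max 23) hi=[24, 28, 43, 45, 47] (size 5, min 24) -> median=23.5
Step 11: insert 33 -> lo=[7, 8, 10, 21, 23, 24] (size 6, max 24) hi=[28, 33, 43, 45, 47] (size 5, min 28) -> median=24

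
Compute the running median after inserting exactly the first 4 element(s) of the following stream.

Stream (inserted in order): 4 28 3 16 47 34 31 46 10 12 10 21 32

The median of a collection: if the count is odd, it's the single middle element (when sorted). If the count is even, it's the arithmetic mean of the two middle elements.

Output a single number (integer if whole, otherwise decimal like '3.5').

Step 1: insert 4 -> lo=[4] (size 1, max 4) hi=[] (size 0) -> median=4
Step 2: insert 28 -> lo=[4] (size 1, max 4) hi=[28] (size 1, min 28) -> median=16
Step 3: insert 3 -> lo=[3, 4] (size 2, max 4) hi=[28] (size 1, min 28) -> median=4
Step 4: insert 16 -> lo=[3, 4] (size 2, max 4) hi=[16, 28] (size 2, min 16) -> median=10

Answer: 10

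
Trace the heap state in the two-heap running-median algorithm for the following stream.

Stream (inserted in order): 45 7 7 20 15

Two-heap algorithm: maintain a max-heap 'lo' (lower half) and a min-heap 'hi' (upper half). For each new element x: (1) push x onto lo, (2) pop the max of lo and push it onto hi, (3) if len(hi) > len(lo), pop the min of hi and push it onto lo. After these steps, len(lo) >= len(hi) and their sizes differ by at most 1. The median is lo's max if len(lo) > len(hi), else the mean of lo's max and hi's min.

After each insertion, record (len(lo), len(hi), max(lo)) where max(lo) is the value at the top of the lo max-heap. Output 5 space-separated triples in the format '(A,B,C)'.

Step 1: insert 45 -> lo=[45] hi=[] -> (len(lo)=1, len(hi)=0, max(lo)=45)
Step 2: insert 7 -> lo=[7] hi=[45] -> (len(lo)=1, len(hi)=1, max(lo)=7)
Step 3: insert 7 -> lo=[7, 7] hi=[45] -> (len(lo)=2, len(hi)=1, max(lo)=7)
Step 4: insert 20 -> lo=[7, 7] hi=[20, 45] -> (len(lo)=2, len(hi)=2, max(lo)=7)
Step 5: insert 15 -> lo=[7, 7, 15] hi=[20, 45] -> (len(lo)=3, len(hi)=2, max(lo)=15)

Answer: (1,0,45) (1,1,7) (2,1,7) (2,2,7) (3,2,15)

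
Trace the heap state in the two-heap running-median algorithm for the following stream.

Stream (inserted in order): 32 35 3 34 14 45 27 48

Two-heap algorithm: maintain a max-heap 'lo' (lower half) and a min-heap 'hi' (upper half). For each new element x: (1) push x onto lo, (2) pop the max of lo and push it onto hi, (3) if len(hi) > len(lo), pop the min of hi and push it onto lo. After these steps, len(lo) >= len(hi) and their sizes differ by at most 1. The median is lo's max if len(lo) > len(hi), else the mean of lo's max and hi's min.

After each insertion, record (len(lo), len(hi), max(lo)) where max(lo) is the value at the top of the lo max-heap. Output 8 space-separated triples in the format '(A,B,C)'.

Step 1: insert 32 -> lo=[32] hi=[] -> (len(lo)=1, len(hi)=0, max(lo)=32)
Step 2: insert 35 -> lo=[32] hi=[35] -> (len(lo)=1, len(hi)=1, max(lo)=32)
Step 3: insert 3 -> lo=[3, 32] hi=[35] -> (len(lo)=2, len(hi)=1, max(lo)=32)
Step 4: insert 34 -> lo=[3, 32] hi=[34, 35] -> (len(lo)=2, len(hi)=2, max(lo)=32)
Step 5: insert 14 -> lo=[3, 14, 32] hi=[34, 35] -> (len(lo)=3, len(hi)=2, max(lo)=32)
Step 6: insert 45 -> lo=[3, 14, 32] hi=[34, 35, 45] -> (len(lo)=3, len(hi)=3, max(lo)=32)
Step 7: insert 27 -> lo=[3, 14, 27, 32] hi=[34, 35, 45] -> (len(lo)=4, len(hi)=3, max(lo)=32)
Step 8: insert 48 -> lo=[3, 14, 27, 32] hi=[34, 35, 45, 48] -> (len(lo)=4, len(hi)=4, max(lo)=32)

Answer: (1,0,32) (1,1,32) (2,1,32) (2,2,32) (3,2,32) (3,3,32) (4,3,32) (4,4,32)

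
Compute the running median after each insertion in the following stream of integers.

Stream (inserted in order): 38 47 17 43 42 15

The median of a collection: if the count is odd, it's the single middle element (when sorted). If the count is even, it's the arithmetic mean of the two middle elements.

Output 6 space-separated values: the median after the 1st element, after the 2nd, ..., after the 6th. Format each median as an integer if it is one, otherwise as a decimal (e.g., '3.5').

Answer: 38 42.5 38 40.5 42 40

Derivation:
Step 1: insert 38 -> lo=[38] (size 1, max 38) hi=[] (size 0) -> median=38
Step 2: insert 47 -> lo=[38] (size 1, max 38) hi=[47] (size 1, min 47) -> median=42.5
Step 3: insert 17 -> lo=[17, 38] (size 2, max 38) hi=[47] (size 1, min 47) -> median=38
Step 4: insert 43 -> lo=[17, 38] (size 2, max 38) hi=[43, 47] (size 2, min 43) -> median=40.5
Step 5: insert 42 -> lo=[17, 38, 42] (size 3, max 42) hi=[43, 47] (size 2, min 43) -> median=42
Step 6: insert 15 -> lo=[15, 17, 38] (size 3, max 38) hi=[42, 43, 47] (size 3, min 42) -> median=40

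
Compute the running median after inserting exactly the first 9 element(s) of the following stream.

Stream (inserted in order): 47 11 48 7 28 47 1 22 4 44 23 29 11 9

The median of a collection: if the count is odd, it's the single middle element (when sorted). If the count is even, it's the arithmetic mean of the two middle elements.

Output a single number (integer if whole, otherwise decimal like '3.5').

Answer: 22

Derivation:
Step 1: insert 47 -> lo=[47] (size 1, max 47) hi=[] (size 0) -> median=47
Step 2: insert 11 -> lo=[11] (size 1, max 11) hi=[47] (size 1, min 47) -> median=29
Step 3: insert 48 -> lo=[11, 47] (size 2, max 47) hi=[48] (size 1, min 48) -> median=47
Step 4: insert 7 -> lo=[7, 11] (size 2, max 11) hi=[47, 48] (size 2, min 47) -> median=29
Step 5: insert 28 -> lo=[7, 11, 28] (size 3, max 28) hi=[47, 48] (size 2, min 47) -> median=28
Step 6: insert 47 -> lo=[7, 11, 28] (size 3, max 28) hi=[47, 47, 48] (size 3, min 47) -> median=37.5
Step 7: insert 1 -> lo=[1, 7, 11, 28] (size 4, max 28) hi=[47, 47, 48] (size 3, min 47) -> median=28
Step 8: insert 22 -> lo=[1, 7, 11, 22] (size 4, max 22) hi=[28, 47, 47, 48] (size 4, min 28) -> median=25
Step 9: insert 4 -> lo=[1, 4, 7, 11, 22] (size 5, max 22) hi=[28, 47, 47, 48] (size 4, min 28) -> median=22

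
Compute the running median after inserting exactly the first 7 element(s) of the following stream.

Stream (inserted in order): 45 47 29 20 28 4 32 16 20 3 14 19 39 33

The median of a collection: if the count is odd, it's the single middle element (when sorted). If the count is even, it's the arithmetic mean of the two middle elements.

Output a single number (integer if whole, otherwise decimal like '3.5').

Step 1: insert 45 -> lo=[45] (size 1, max 45) hi=[] (size 0) -> median=45
Step 2: insert 47 -> lo=[45] (size 1, max 45) hi=[47] (size 1, min 47) -> median=46
Step 3: insert 29 -> lo=[29, 45] (size 2, max 45) hi=[47] (size 1, min 47) -> median=45
Step 4: insert 20 -> lo=[20, 29] (size 2, max 29) hi=[45, 47] (size 2, min 45) -> median=37
Step 5: insert 28 -> lo=[20, 28, 29] (size 3, max 29) hi=[45, 47] (size 2, min 45) -> median=29
Step 6: insert 4 -> lo=[4, 20, 28] (size 3, max 28) hi=[29, 45, 47] (size 3, min 29) -> median=28.5
Step 7: insert 32 -> lo=[4, 20, 28, 29] (size 4, max 29) hi=[32, 45, 47] (size 3, min 32) -> median=29

Answer: 29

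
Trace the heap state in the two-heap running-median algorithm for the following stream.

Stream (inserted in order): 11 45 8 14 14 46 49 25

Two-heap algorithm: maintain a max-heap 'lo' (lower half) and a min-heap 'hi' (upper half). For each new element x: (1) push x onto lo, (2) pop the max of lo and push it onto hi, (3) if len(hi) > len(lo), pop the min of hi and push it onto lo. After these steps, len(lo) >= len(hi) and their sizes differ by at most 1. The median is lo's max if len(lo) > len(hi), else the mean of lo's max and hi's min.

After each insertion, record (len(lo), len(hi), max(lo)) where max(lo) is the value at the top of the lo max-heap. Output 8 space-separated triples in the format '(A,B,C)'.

Answer: (1,0,11) (1,1,11) (2,1,11) (2,2,11) (3,2,14) (3,3,14) (4,3,14) (4,4,14)

Derivation:
Step 1: insert 11 -> lo=[11] hi=[] -> (len(lo)=1, len(hi)=0, max(lo)=11)
Step 2: insert 45 -> lo=[11] hi=[45] -> (len(lo)=1, len(hi)=1, max(lo)=11)
Step 3: insert 8 -> lo=[8, 11] hi=[45] -> (len(lo)=2, len(hi)=1, max(lo)=11)
Step 4: insert 14 -> lo=[8, 11] hi=[14, 45] -> (len(lo)=2, len(hi)=2, max(lo)=11)
Step 5: insert 14 -> lo=[8, 11, 14] hi=[14, 45] -> (len(lo)=3, len(hi)=2, max(lo)=14)
Step 6: insert 46 -> lo=[8, 11, 14] hi=[14, 45, 46] -> (len(lo)=3, len(hi)=3, max(lo)=14)
Step 7: insert 49 -> lo=[8, 11, 14, 14] hi=[45, 46, 49] -> (len(lo)=4, len(hi)=3, max(lo)=14)
Step 8: insert 25 -> lo=[8, 11, 14, 14] hi=[25, 45, 46, 49] -> (len(lo)=4, len(hi)=4, max(lo)=14)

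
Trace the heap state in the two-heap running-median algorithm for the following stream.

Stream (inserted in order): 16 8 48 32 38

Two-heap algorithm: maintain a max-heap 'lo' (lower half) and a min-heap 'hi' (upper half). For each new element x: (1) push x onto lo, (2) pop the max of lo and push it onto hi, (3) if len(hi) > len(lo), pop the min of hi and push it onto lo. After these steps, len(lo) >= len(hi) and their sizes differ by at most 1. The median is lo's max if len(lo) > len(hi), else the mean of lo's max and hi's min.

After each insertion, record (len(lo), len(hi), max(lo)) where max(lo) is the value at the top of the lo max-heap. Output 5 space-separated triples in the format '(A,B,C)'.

Step 1: insert 16 -> lo=[16] hi=[] -> (len(lo)=1, len(hi)=0, max(lo)=16)
Step 2: insert 8 -> lo=[8] hi=[16] -> (len(lo)=1, len(hi)=1, max(lo)=8)
Step 3: insert 48 -> lo=[8, 16] hi=[48] -> (len(lo)=2, len(hi)=1, max(lo)=16)
Step 4: insert 32 -> lo=[8, 16] hi=[32, 48] -> (len(lo)=2, len(hi)=2, max(lo)=16)
Step 5: insert 38 -> lo=[8, 16, 32] hi=[38, 48] -> (len(lo)=3, len(hi)=2, max(lo)=32)

Answer: (1,0,16) (1,1,8) (2,1,16) (2,2,16) (3,2,32)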